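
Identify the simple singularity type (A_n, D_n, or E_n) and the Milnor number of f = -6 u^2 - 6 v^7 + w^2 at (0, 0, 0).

Type A6, Milnor number mu = 6.

The Hessian of f at 0 has rank 2. Corank 1: A-series; mu = 6 gives A_6.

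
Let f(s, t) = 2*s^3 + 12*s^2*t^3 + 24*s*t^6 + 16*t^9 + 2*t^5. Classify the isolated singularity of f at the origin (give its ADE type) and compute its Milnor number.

The Hessian of f at 0 has rank 0. Corank 2; j^3 = 2*s^3 is a perfect cube, so E-series; the 5-jet and mu = 8 give E_8.

Type E_8, Milnor number mu = 8.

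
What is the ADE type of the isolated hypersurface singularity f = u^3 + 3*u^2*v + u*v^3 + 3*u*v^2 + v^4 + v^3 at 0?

E_7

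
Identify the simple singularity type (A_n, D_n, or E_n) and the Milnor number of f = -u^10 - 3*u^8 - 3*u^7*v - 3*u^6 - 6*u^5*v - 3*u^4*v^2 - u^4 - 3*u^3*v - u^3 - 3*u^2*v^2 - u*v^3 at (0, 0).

Type E_7, Milnor number mu = 7.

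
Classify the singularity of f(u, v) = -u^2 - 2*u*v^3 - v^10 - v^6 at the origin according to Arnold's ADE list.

The Hessian of f at 0 is [[-2, 0], [0, 0]] with rank 1, so corank 1. A Groebner basis of the Jacobian ideal J(f) in C{u,v} is {u^3, u + v^3}; counting standard monomials gives mu = 9. Corank 1: A-series; mu = 9 gives A_9.

A_9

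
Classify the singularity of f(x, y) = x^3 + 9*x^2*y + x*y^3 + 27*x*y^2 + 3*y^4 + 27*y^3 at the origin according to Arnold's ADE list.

E7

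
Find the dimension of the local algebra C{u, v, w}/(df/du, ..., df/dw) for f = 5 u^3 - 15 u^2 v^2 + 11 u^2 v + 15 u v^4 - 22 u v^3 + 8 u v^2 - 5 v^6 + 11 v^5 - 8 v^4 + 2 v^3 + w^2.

4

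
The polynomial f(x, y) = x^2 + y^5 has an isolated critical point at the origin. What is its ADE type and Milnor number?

The Hessian of f at 0 has rank 1. Corank 1: A-series; mu = 4 gives A_4.

Type A4, Milnor number mu = 4.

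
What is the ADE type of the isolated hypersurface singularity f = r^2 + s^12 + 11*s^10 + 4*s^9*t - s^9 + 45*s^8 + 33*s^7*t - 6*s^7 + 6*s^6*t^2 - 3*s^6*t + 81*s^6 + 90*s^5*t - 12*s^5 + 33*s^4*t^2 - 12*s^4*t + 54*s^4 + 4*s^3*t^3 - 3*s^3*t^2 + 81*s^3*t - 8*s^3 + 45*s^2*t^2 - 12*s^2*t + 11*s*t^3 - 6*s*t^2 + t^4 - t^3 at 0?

E_{7}

The Hessian of f at 0 has rank 1. Corank 2; j^3 = -(2*s + t)^3 is a perfect cube, so E-series; the 4-jet and mu = 7 give E_7.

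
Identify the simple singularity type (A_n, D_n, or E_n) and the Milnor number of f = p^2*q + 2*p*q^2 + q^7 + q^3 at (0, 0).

Type D_8, Milnor number mu = 8.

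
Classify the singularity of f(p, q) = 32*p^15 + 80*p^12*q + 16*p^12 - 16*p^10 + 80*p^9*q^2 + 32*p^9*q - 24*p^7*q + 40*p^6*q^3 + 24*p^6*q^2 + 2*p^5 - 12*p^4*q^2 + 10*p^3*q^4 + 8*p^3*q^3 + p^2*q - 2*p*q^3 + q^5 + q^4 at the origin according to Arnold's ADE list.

D5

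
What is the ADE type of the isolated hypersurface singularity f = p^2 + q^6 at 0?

A5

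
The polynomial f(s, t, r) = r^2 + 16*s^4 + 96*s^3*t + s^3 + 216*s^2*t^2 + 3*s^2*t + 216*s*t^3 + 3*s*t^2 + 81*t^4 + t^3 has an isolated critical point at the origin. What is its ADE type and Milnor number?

Type E6, Milnor number mu = 6.

The Hessian of f at 0 is [[0, 0, 0], [0, 0, 0], [0, 0, 2]] with rank 1, so corank 2. A Groebner basis of the Jacobian ideal J(f) in C{s,t,r} is {t^4, s*t^2 + 7*t^3/6, s^2 + 2*s*t + t^2, r}; counting standard monomials gives mu = 6. Corank 2; j^3 = (s + t)^3 is a perfect cube, so E-series; the 4-jet and mu = 6 give E_6.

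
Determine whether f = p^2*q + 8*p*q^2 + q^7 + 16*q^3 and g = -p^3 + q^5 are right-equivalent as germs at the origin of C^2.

The Hessian of f at 0 has rank 0. Corank 2; j^3 = q*(p + 4*q)^2 has shape L^2 M (L != M), so D-series; mu = 8 gives D_8. The Hessian of g at 0 has rank 0. Corank 2; j^3 = -p^3 is a perfect cube, so E-series; the 5-jet and mu = 8 give E_8. f is D_8 but g is E_8, hence not right-equivalent.

No.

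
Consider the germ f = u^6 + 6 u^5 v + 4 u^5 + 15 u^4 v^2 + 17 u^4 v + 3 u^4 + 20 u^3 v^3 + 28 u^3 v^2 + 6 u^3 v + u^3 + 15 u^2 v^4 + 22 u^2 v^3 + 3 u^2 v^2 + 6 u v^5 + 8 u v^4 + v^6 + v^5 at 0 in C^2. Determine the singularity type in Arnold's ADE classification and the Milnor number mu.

The Hessian of f at 0 has rank 0. Corank 2; j^3 = u^3 is a perfect cube, so E-series; the 5-jet and mu = 8 give E_8.

Type E8, Milnor number mu = 8.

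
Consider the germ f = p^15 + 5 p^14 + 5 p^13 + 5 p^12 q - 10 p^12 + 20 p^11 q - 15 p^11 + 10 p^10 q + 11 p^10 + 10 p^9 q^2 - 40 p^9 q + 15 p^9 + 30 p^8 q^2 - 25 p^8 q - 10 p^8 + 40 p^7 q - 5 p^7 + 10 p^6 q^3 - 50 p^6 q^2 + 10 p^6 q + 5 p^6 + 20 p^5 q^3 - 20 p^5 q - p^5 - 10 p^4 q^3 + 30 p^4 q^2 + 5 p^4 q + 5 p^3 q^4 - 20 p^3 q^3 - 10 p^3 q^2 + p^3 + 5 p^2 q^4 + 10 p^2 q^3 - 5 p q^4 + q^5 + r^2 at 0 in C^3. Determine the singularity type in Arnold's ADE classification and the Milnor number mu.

Type E_{8}, Milnor number mu = 8.

The Hessian of f at 0 has rank 1. Corank 2; j^3 = p^3 is a perfect cube, so E-series; the 5-jet and mu = 8 give E_8.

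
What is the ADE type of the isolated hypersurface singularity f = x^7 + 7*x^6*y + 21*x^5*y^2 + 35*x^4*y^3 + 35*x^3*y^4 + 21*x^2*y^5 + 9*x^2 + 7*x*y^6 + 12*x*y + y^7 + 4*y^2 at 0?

The Hessian of f at 0 is [[18, 12], [12, 8]] with rank 1, so corank 1. A Groebner basis of the Jacobian ideal J(f) in C{x,y} is {y^6, x + 2*y/3}; counting standard monomials gives mu = 6. Corank 1: A-series; mu = 6 gives A_6.

A_6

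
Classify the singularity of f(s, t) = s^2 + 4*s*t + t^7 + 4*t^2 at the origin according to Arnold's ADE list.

The Hessian of f at 0 is [[2, 4], [4, 8]] with rank 1, so corank 1. A Groebner basis of the Jacobian ideal J(f) in C{s,t} is {t^6, s + 2*t}; counting standard monomials gives mu = 6. Corank 1: A-series; mu = 6 gives A_6.

A_{6}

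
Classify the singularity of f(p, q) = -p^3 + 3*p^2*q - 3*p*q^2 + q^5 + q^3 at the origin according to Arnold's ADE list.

E_{8}

The Hessian of f at 0 is [[0, 0], [0, 0]] with rank 0, so corank 2. A Groebner basis of the Jacobian ideal J(f) in C{p,q} is {q^4, p^2 - 2*p*q + q^2}; counting standard monomials gives mu = 8. Corank 2; j^3 = -(p - q)^3 is a perfect cube, so E-series; the 5-jet and mu = 8 give E_8.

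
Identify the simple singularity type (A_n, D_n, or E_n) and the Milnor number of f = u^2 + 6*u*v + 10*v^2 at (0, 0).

Type A_1, Milnor number mu = 1.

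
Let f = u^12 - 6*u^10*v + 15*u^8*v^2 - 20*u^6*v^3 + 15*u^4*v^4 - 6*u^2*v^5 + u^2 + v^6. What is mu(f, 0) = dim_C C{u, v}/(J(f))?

5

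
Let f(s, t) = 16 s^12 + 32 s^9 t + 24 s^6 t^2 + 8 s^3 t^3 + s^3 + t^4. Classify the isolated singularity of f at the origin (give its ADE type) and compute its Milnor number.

Type E6, Milnor number mu = 6.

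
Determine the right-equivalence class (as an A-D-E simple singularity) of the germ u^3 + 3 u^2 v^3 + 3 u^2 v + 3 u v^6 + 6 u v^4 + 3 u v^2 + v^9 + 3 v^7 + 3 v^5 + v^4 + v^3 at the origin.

The Hessian of f at 0 has rank 0. Corank 2; j^3 = (u + v)^3 is a perfect cube, so E-series; the 4-jet and mu = 6 give E_6.

E6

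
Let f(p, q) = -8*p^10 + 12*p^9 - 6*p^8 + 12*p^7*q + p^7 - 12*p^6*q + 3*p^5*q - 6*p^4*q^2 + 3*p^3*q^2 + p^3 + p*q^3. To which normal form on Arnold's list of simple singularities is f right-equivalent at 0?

E_{7}

The Hessian of f at 0 is [[0, 0], [0, 0]] with rank 0, so corank 2. A Groebner basis of the Jacobian ideal J(f) in C{p,q} is {p^3, p*q^2, 3*p^2 + q^3}; counting standard monomials gives mu = 7. Corank 2; j^3 = p^3 is a perfect cube, so E-series; the 4-jet and mu = 7 give E_7.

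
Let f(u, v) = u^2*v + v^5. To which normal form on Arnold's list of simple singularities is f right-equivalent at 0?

D6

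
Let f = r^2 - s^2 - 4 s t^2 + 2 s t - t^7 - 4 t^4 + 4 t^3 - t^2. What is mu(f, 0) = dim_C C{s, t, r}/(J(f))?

The Hessian of f at 0 is [[-2, 2, 0], [2, -2, 0], [0, 0, 2]] with rank 2, so corank 1. A Groebner basis of the Jacobian ideal J(f) in C{s,t,r} is {s^3 - 3*s^2*t - 3*s^2/2 + 2*s*t + s/4 - t/4, s/2 + t^2 - t/2, r}; counting standard monomials gives mu = 6. Corank 1: A-series; mu = 6 gives A_6.

6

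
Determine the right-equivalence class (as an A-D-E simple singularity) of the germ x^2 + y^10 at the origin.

The Hessian of f at 0 has rank 1. Corank 1: A-series; mu = 9 gives A_9.

A_9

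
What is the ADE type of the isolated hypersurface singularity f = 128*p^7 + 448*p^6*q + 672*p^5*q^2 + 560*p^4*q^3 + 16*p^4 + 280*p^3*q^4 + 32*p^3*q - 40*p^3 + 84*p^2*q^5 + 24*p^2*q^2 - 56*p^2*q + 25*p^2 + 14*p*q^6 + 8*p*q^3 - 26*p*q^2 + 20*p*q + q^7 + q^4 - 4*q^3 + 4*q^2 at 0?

The Hessian of f at 0 has rank 1. Corank 1: A-series; mu = 6 gives A_6.

A_{6}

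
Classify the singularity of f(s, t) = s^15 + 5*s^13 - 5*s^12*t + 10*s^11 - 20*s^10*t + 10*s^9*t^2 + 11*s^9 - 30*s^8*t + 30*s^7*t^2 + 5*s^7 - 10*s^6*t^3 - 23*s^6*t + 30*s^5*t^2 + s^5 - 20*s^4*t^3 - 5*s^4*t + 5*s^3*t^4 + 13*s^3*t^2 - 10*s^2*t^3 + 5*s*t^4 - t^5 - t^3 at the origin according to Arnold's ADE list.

E_8

The Hessian of f at 0 is [[0, 0], [0, 0]] with rank 0, so corank 2. A Groebner basis of the Jacobian ideal J(f) in C{s,t} is {s^4 - 2*t^2, s^3*t - t^2/2, s*t^2, t^3}; counting standard monomials gives mu = 8. Corank 2; j^3 = -t^3 is a perfect cube, so E-series; the 5-jet and mu = 8 give E_8.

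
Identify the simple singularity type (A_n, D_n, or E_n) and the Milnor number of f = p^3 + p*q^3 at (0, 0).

The Hessian of f at 0 has rank 0. Corank 2; j^3 = p^3 is a perfect cube, so E-series; the 4-jet and mu = 7 give E_7.

Type E_{7}, Milnor number mu = 7.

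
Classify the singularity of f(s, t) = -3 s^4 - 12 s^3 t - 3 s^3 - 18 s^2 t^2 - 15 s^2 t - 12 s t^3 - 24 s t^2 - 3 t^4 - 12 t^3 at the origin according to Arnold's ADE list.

D5

The Hessian of f at 0 has rank 0. Corank 2; j^3 = -3*(s + t)*(s + 2*t)^2 has shape L^2 M (L != M), so D-series; mu = 5 gives D_5.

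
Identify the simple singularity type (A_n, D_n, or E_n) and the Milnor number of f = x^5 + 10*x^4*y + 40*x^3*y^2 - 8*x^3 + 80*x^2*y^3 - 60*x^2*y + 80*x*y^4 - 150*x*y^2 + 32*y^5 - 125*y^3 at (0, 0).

The Hessian of f at 0 is [[0, 0], [0, 0]] with rank 0, so corank 2. A Groebner basis of the Jacobian ideal J(f) in C{x,y} is {y^5, x*y^3 + 19*y^4/8, x^2 + 5*x*y + 25*y^2/4}; counting standard monomials gives mu = 8. Corank 2; j^3 = -(2*x + 5*y)^3 is a perfect cube, so E-series; the 5-jet and mu = 8 give E_8.

Type E_8, Milnor number mu = 8.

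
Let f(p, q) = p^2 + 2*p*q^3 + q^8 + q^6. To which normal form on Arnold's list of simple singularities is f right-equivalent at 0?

The Hessian of f at 0 has rank 1. Corank 1: A-series; mu = 7 gives A_7.

A_7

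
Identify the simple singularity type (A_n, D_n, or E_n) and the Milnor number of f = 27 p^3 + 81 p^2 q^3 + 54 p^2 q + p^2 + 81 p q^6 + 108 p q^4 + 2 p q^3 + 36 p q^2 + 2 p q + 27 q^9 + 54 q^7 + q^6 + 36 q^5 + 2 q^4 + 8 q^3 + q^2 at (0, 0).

The Hessian of f at 0 has rank 1. Corank 1: A-series; mu = 2 gives A_2.

Type A_2, Milnor number mu = 2.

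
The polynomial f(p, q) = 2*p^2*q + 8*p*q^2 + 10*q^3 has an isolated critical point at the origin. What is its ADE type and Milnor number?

Type D4, Milnor number mu = 4.

The Hessian of f at 0 has rank 0. Corank 2; j^3 = 2*q*(p^2 + 4*p*q + 5*q^2) splits into three distinct lines over C (the quadratic factor has nonzero discriminant), so D_4.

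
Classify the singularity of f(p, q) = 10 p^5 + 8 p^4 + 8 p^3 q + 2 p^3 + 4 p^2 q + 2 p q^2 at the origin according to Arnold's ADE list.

D_6

The Hessian of f at 0 has rank 0. Corank 2; j^3 = 2*p*(p + q)^2 has shape L^2 M (L != M), so D-series; mu = 6 gives D_6.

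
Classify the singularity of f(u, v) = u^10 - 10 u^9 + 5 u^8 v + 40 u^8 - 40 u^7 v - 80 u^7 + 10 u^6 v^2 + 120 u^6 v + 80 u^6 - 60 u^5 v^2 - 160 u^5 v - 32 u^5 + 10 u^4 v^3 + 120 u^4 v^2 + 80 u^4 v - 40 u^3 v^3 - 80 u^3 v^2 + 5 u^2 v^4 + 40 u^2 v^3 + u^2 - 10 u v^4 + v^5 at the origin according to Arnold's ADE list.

A_{4}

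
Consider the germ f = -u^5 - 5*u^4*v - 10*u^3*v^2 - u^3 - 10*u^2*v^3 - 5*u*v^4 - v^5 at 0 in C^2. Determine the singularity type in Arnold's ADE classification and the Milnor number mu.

Type E_{8}, Milnor number mu = 8.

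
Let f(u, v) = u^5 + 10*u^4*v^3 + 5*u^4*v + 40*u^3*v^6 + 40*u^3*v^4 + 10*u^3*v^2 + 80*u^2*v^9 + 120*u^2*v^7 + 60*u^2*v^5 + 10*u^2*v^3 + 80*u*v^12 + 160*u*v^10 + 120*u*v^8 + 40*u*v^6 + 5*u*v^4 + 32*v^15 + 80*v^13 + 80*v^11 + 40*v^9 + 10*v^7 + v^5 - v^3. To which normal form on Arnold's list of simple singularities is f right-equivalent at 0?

The Hessian of f at 0 is [[0, 0], [0, 0]] with rank 0, so corank 2. A Groebner basis of the Jacobian ideal J(f) in C{u,v} is {u^4 + 4*u^3*v, v^2}; counting standard monomials gives mu = 8. Corank 2; j^3 = -v^3 is a perfect cube, so E-series; the 5-jet and mu = 8 give E_8.

E_8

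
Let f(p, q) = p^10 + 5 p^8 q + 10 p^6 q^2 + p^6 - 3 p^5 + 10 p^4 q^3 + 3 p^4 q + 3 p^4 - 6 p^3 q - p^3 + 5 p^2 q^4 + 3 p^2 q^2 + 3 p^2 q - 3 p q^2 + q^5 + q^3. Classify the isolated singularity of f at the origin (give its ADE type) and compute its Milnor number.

The Hessian of f at 0 is [[0, 0], [0, 0]] with rank 0, so corank 2. A Groebner basis of the Jacobian ideal J(f) in C{p,q} is {-p^2/4 + p*q^3 + p*q^2/2 + p*q/2 - q^3/2 - q^2/4, q^4, p^3 - 3*p^2/2 + 3*p*q - q^3 - 3*q^2/2, p^2*q - p^2/2 - p*q^2 + p*q - q^2/2}; counting standard monomials gives mu = 8. Corank 2; j^3 = -(p - q)^3 is a perfect cube, so E-series; the 5-jet and mu = 8 give E_8.

Type E_8, Milnor number mu = 8.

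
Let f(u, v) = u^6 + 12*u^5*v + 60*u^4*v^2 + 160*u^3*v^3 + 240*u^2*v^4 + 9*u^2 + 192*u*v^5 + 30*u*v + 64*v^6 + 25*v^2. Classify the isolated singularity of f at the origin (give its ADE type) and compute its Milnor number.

Type A_{5}, Milnor number mu = 5.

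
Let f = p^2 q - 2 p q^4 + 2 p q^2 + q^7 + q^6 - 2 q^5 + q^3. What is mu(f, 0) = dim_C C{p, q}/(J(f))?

7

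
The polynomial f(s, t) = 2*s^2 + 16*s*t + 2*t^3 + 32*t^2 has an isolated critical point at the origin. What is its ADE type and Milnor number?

The Hessian of f at 0 is [[4, 16], [16, 64]] with rank 1, so corank 1. A Groebner basis of the Jacobian ideal J(f) in C{s,t} is {t^2, s + 4*t}; counting standard monomials gives mu = 2. Corank 1: A-series; mu = 2 gives A_2.

Type A2, Milnor number mu = 2.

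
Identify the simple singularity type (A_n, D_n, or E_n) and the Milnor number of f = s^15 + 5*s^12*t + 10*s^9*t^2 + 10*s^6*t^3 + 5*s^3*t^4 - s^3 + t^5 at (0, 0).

The Hessian of f at 0 is [[0, 0], [0, 0]] with rank 0, so corank 2. A Groebner basis of the Jacobian ideal J(f) in C{s,t} is {t^4, s^2}; counting standard monomials gives mu = 8. Corank 2; j^3 = -s^3 is a perfect cube, so E-series; the 5-jet and mu = 8 give E_8.

Type E8, Milnor number mu = 8.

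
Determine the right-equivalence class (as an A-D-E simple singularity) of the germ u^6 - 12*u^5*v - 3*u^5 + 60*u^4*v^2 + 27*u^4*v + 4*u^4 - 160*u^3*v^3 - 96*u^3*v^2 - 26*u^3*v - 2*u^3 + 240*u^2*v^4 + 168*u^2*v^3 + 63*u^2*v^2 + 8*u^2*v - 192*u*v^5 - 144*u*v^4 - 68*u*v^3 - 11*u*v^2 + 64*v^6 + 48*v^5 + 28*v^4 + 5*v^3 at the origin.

D_4

The Hessian of f at 0 has rank 0. Corank 2; j^3 = -(u - v)*(2*u^2 - 6*u*v + 5*v^2) splits into three distinct lines over C (the quadratic factor has nonzero discriminant), so D_4.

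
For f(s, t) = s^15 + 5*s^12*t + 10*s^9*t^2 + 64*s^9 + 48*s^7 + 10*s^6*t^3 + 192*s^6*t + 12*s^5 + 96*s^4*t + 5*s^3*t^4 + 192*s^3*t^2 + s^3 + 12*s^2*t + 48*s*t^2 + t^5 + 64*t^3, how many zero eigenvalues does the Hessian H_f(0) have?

Hessian at 0 has rank 0.

2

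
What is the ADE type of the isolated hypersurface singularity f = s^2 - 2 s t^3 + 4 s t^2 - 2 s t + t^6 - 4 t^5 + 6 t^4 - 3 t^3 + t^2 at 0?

A_2

The Hessian of f at 0 has rank 1. Corank 1: A-series; mu = 2 gives A_2.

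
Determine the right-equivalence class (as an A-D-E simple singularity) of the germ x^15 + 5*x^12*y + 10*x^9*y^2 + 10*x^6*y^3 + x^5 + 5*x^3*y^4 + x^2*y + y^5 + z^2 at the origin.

D_6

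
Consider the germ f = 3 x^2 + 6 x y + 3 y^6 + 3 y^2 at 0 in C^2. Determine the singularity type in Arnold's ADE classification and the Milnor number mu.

Type A5, Milnor number mu = 5.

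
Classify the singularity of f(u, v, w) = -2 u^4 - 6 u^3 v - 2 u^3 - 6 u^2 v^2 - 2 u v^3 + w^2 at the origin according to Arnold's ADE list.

E_7

The Hessian of f at 0 has rank 1. Corank 2; j^3 = -2*u^3 is a perfect cube, so E-series; the 4-jet and mu = 7 give E_7.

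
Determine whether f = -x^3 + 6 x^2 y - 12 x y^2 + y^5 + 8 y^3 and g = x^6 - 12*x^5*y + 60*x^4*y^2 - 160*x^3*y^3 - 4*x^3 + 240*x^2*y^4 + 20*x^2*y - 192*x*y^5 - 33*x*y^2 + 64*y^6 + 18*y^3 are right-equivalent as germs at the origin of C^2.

The Hessian of f at 0 is [[0, 0], [0, 0]] with rank 0, so corank 2. A Groebner basis of the Jacobian ideal J(f) in C{x,y} is {y^4, x^2 - 4*x*y + 4*y^2}; counting standard monomials gives mu = 8. Corank 2; j^3 = -(x - 2*y)^3 is a perfect cube, so E-series; the 5-jet and mu = 8 give E_8. The Hessian of g at 0 is [[0, 0], [0, 0]] with rank 0, so corank 2. A Groebner basis of the Jacobian ideal J(g) in C{x,y} is {32*x*y/3 + y^5 - 16*y^2, x*y^2 - 3*y^3/2, x^2 - 7*x*y/2 + 3*y^2}; counting standard monomials gives mu = 7. Corank 2; j^3 = -(x - 2*y)*(2*x - 3*y)^2 has shape L^2 M (L != M), so D-series; mu = 7 gives D_7. f is E_8 but g is D_7, hence not right-equivalent.

No.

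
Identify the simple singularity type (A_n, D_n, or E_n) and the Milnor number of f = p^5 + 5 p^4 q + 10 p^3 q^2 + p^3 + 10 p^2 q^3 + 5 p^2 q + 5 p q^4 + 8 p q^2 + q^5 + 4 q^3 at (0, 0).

Type D6, Milnor number mu = 6.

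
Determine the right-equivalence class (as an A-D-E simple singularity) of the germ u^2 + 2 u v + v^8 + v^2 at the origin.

A7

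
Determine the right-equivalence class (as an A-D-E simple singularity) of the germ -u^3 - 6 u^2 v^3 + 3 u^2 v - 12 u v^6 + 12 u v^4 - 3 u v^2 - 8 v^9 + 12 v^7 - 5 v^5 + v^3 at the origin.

E_8

The Hessian of f at 0 is [[0, 0], [0, 0]] with rank 0, so corank 2. A Groebner basis of the Jacobian ideal J(f) in C{u,v} is {u^2/4 + u*v^3 - u*v/2 + v^2/4, v^4, u^3 - 3*u*v^2 + 2*v^3, u^2*v - 2*u*v^2 + v^3}; counting standard monomials gives mu = 8. Corank 2; j^3 = -(u - v)^3 is a perfect cube, so E-series; the 5-jet and mu = 8 give E_8.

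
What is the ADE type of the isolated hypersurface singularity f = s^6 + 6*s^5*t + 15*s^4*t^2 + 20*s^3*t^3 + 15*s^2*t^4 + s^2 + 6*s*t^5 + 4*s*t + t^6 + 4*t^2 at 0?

The Hessian of f at 0 has rank 1. Corank 1: A-series; mu = 5 gives A_5.

A5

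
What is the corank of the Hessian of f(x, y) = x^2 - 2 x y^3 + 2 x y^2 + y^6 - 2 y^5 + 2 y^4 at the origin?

1

The Hessian at 0 is [[2, 0], [0, 0]] of rank 1; hence corank 1.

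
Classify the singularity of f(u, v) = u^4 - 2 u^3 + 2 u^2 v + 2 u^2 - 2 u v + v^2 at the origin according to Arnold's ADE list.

A_{1}

The Hessian of f at 0 has rank 2. Corank 0: nondegenerate Morse point, so A_1.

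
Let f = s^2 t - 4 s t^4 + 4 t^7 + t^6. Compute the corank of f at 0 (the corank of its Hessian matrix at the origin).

Hessian at 0 has rank 0.

2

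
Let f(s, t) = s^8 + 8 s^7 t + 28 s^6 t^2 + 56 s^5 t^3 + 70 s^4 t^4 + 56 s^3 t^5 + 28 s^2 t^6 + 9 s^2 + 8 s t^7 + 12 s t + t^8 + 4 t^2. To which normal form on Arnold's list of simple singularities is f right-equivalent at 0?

A7

The Hessian of f at 0 is [[18, 12], [12, 8]] with rank 1, so corank 1. A Groebner basis of the Jacobian ideal J(f) in C{s,t} is {t^7, s + 2*t/3}; counting standard monomials gives mu = 7. Corank 1: A-series; mu = 7 gives A_7.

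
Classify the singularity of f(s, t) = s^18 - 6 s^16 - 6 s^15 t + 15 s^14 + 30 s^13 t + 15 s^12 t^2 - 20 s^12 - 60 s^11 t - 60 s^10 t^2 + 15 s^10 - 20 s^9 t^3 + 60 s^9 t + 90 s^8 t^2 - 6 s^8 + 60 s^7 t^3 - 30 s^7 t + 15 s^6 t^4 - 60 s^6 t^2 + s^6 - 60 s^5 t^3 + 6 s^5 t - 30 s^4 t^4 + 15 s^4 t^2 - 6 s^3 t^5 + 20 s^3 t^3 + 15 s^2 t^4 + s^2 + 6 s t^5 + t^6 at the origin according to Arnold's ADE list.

The Hessian of f at 0 is [[2, 0], [0, 0]] with rank 1, so corank 1. A Groebner basis of the Jacobian ideal J(f) in C{s,t} is {t^5, s}; counting standard monomials gives mu = 5. Corank 1: A-series; mu = 5 gives A_5.

A_{5}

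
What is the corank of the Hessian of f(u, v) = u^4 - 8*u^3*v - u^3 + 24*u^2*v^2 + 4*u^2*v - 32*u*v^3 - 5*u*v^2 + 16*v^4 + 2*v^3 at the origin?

2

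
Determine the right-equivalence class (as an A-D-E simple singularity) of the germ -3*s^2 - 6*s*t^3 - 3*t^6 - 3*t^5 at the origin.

A4

The Hessian of f at 0 is [[-6, 0], [0, 0]] with rank 1, so corank 1. A Groebner basis of the Jacobian ideal J(f) in C{s,t} is {s + t^3, s^2, s*t}; counting standard monomials gives mu = 4. Corank 1: A-series; mu = 4 gives A_4.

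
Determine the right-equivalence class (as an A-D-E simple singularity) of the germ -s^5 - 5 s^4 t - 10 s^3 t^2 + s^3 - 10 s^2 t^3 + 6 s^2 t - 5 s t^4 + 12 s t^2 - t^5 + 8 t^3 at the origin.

The Hessian of f at 0 has rank 0. Corank 2; j^3 = (s + 2*t)^3 is a perfect cube, so E-series; the 5-jet and mu = 8 give E_8.

E_8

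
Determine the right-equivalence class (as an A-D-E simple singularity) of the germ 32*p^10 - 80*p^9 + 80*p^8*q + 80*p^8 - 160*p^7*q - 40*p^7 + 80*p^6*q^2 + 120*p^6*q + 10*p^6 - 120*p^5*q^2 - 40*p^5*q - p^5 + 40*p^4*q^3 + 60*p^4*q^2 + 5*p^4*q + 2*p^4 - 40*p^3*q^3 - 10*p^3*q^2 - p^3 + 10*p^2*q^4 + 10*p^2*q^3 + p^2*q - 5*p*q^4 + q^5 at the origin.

D6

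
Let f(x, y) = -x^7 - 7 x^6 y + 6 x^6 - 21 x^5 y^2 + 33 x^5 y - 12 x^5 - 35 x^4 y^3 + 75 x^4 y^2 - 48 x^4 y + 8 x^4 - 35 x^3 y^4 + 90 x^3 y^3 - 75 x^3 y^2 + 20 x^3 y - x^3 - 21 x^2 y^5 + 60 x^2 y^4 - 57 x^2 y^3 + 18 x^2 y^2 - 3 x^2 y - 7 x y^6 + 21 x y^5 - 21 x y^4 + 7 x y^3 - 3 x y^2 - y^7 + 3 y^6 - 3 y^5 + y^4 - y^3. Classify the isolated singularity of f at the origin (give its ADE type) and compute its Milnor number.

Type E7, Milnor number mu = 7.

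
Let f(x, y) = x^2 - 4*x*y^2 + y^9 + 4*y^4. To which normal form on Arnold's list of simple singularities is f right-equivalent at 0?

A_{8}

The Hessian of f at 0 has rank 1. Corank 1: A-series; mu = 8 gives A_8.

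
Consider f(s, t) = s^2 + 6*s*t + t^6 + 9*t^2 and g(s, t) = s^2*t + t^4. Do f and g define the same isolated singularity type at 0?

No.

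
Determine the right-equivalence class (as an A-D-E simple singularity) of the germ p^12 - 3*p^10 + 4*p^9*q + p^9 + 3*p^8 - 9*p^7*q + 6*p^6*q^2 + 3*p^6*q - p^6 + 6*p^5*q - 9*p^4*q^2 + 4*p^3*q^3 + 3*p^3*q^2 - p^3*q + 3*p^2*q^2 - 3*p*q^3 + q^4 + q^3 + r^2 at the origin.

E_{7}

The Hessian of f at 0 has rank 1. Corank 2; j^3 = q^3 is a perfect cube, so E-series; the 4-jet and mu = 7 give E_7.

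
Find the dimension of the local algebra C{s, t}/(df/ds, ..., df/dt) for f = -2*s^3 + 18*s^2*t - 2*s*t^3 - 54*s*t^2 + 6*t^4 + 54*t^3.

7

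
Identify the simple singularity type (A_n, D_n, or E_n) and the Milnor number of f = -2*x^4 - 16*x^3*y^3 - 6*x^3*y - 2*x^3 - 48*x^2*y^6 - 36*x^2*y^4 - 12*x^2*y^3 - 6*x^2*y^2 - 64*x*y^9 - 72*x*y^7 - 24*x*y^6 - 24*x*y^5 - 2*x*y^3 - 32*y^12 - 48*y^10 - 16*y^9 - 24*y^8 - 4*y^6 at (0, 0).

Type E_7, Milnor number mu = 7.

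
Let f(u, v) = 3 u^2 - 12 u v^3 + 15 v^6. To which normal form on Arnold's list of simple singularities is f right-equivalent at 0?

A_5

The Hessian of f at 0 has rank 1. Corank 1: A-series; mu = 5 gives A_5.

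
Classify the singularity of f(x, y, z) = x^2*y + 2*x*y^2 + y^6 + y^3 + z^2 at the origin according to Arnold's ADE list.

D7

The Hessian of f at 0 has rank 1. Corank 2; j^3 = y*(x + y)^2 has shape L^2 M (L != M), so D-series; mu = 7 gives D_7.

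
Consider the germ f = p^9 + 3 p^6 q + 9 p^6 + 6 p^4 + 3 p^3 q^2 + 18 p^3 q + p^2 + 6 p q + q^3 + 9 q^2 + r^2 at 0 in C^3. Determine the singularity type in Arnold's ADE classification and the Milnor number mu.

The Hessian of f at 0 is [[2, 6, 0], [6, 18, 0], [0, 0, 2]] with rank 2, so corank 1. A Groebner basis of the Jacobian ideal J(f) in C{p,q,r} is {q^2, p + 3*q, r}; counting standard monomials gives mu = 2. Corank 1: A-series; mu = 2 gives A_2.

Type A2, Milnor number mu = 2.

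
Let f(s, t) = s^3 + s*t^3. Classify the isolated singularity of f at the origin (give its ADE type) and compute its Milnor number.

Type E7, Milnor number mu = 7.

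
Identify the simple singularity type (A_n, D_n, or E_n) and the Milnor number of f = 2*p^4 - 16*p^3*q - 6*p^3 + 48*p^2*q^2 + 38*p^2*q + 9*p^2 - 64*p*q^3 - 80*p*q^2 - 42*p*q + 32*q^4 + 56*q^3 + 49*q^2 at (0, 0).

The Hessian of f at 0 has rank 1. Corank 1: A-series; mu = 3 gives A_3.

Type A_3, Milnor number mu = 3.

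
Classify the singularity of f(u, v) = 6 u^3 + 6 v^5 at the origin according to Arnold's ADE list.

E_8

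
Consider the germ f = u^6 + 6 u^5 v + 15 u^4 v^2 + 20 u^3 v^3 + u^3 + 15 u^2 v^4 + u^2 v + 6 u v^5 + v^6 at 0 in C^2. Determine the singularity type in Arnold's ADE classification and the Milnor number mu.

Type D_7, Milnor number mu = 7.

The Hessian of f at 0 has rank 0. Corank 2; j^3 = u^2*(u + v) has shape L^2 M (L != M), so D-series; mu = 7 gives D_7.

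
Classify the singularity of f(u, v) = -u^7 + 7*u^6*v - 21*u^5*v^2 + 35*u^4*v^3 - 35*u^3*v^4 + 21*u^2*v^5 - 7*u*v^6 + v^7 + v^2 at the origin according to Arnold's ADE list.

A_{6}

The Hessian of f at 0 has rank 1. Corank 1: A-series; mu = 6 gives A_6.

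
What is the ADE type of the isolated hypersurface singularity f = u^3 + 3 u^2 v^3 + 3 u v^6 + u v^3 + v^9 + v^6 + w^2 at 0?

E7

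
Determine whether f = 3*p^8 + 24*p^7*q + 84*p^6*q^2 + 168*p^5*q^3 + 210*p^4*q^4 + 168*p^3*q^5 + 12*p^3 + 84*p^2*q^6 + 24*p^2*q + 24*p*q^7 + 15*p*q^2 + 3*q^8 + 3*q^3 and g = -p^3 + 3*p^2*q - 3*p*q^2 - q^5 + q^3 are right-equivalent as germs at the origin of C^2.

No.

The Hessian of f at 0 has rank 0. Corank 2; j^3 = 3*(p + q)*(2*p + q)^2 has shape L^2 M (L != M), so D-series; mu = 9 gives D_9. The Hessian of g at 0 has rank 0. Corank 2; j^3 = -(p - q)^3 is a perfect cube, so E-series; the 5-jet and mu = 8 give E_8. f is D_9 but g is E_8, hence not right-equivalent.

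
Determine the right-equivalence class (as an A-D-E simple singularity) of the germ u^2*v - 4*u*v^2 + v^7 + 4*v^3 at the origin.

The Hessian of f at 0 has rank 0. Corank 2; j^3 = v*(u - 2*v)^2 has shape L^2 M (L != M), so D-series; mu = 8 gives D_8.

D_8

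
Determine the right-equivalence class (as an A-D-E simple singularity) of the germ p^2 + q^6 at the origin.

A_5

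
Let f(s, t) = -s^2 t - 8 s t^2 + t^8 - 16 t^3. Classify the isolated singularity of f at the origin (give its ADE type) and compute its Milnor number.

Type D_{9}, Milnor number mu = 9.

The Hessian of f at 0 is [[0, 0], [0, 0]] with rank 0, so corank 2. A Groebner basis of the Jacobian ideal J(f) in C{s,t} is {-s^2/8 + t^7 + 2*t^2, s^3 + 64*t^3, s*t + 4*t^2}; counting standard monomials gives mu = 9. Corank 2; j^3 = -t*(s + 4*t)^2 has shape L^2 M (L != M), so D-series; mu = 9 gives D_9.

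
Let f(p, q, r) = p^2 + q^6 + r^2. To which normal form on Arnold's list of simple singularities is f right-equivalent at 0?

The Hessian of f at 0 is [[2, 0, 0], [0, 0, 0], [0, 0, 2]] with rank 2, so corank 1. A Groebner basis of the Jacobian ideal J(f) in C{p,q,r} is {q^5, p, r}; counting standard monomials gives mu = 5. Corank 1: A-series; mu = 5 gives A_5.

A_5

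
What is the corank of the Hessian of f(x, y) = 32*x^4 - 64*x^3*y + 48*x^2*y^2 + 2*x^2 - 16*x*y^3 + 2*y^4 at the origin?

Hessian at 0 has rank 1.

1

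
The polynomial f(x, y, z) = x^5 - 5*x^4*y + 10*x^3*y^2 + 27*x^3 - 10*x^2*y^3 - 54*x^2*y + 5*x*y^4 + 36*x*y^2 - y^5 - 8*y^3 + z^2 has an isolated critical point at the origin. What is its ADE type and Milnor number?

Type E8, Milnor number mu = 8.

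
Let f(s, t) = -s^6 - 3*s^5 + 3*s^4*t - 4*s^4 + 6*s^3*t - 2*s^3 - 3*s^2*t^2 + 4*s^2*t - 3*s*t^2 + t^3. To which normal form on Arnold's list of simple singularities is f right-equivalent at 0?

D_4

The Hessian of f at 0 is [[0, 0], [0, 0]] with rank 0, so corank 2. A Groebner basis of the Jacobian ideal J(f) in C{s,t} is {t^3, s^2 - 3*t^2/2, s*t - 3*t^2/2}; counting standard monomials gives mu = 4. Corank 2; j^3 = -(s - t)*(2*s^2 - 2*s*t + t^2) splits into three distinct lines over C (the quadratic factor has nonzero discriminant), so D_4.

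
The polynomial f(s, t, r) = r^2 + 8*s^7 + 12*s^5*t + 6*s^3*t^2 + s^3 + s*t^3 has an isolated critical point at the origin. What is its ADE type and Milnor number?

Type E_7, Milnor number mu = 7.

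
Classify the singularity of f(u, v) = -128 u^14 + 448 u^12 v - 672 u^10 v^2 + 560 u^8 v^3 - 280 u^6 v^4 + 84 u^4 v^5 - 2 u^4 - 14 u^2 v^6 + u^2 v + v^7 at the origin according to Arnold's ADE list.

D_{8}

The Hessian of f at 0 is [[0, 0], [0, 0]] with rank 0, so corank 2. A Groebner basis of the Jacobian ideal J(f) in C{u,v} is {u^2/7 + v^6, u^3, u*v}; counting standard monomials gives mu = 8. Corank 2; j^3 = u^2*v has shape L^2 M (L != M), so D-series; mu = 8 gives D_8.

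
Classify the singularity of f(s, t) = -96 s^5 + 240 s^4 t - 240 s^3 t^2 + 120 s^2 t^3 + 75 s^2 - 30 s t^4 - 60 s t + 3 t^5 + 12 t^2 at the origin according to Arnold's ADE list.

A_{4}

The Hessian of f at 0 is [[150, -60], [-60, 24]] with rank 1, so corank 1. A Groebner basis of the Jacobian ideal J(f) in C{s,t} is {t^4, s - 2*t/5}; counting standard monomials gives mu = 4. Corank 1: A-series; mu = 4 gives A_4.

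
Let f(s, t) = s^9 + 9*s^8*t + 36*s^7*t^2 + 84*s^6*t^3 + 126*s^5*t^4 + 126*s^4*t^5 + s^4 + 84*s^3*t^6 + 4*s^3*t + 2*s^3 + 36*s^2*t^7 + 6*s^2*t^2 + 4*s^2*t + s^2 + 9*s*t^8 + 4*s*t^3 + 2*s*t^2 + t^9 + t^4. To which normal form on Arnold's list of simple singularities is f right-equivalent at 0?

The Hessian of f at 0 has rank 1. Corank 1: A-series; mu = 8 gives A_8.

A_8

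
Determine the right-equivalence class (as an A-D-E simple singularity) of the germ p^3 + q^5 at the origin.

The Hessian of f at 0 has rank 0. Corank 2; j^3 = p^3 is a perfect cube, so E-series; the 5-jet and mu = 8 give E_8.

E_{8}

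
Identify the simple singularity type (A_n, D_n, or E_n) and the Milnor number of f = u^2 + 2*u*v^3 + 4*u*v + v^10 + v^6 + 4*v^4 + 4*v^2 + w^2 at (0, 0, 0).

Type A_{9}, Milnor number mu = 9.

The Hessian of f at 0 has rank 2. Corank 1: A-series; mu = 9 gives A_9.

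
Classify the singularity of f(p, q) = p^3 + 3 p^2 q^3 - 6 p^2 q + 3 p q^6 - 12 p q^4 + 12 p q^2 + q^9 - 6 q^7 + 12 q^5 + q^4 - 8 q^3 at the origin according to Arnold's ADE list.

The Hessian of f at 0 has rank 0. Corank 2; j^3 = (p - 2*q)^3 is a perfect cube, so E-series; the 4-jet and mu = 6 give E_6.

E6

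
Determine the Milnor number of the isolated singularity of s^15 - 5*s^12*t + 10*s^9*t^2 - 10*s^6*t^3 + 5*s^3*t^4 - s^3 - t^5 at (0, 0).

8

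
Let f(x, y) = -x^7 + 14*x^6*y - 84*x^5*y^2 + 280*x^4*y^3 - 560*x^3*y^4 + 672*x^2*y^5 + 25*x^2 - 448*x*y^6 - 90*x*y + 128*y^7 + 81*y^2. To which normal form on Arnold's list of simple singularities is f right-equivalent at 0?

A6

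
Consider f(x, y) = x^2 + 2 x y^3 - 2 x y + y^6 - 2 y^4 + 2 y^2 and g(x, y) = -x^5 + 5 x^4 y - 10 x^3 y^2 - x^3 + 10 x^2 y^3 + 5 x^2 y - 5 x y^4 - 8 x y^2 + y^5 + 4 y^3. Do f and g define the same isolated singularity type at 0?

No.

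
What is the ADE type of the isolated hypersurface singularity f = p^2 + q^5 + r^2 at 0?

The Hessian of f at 0 is [[2, 0, 0], [0, 0, 0], [0, 0, 2]] with rank 2, so corank 1. A Groebner basis of the Jacobian ideal J(f) in C{p,q,r} is {q^4, p, r}; counting standard monomials gives mu = 4. Corank 1: A-series; mu = 4 gives A_4.

A_{4}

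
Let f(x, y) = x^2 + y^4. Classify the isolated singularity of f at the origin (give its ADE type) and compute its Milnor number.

Type A3, Milnor number mu = 3.

The Hessian of f at 0 is [[2, 0], [0, 0]] with rank 1, so corank 1. A Groebner basis of the Jacobian ideal J(f) in C{x,y} is {y^3, x}; counting standard monomials gives mu = 3. Corank 1: A-series; mu = 3 gives A_3.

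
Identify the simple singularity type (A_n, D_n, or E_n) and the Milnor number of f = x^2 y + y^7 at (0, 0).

Type D8, Milnor number mu = 8.

The Hessian of f at 0 is [[0, 0], [0, 0]] with rank 0, so corank 2. A Groebner basis of the Jacobian ideal J(f) in C{x,y} is {x^2/7 + y^6, x^3, x*y}; counting standard monomials gives mu = 8. Corank 2; j^3 = x^2*y has shape L^2 M (L != M), so D-series; mu = 8 gives D_8.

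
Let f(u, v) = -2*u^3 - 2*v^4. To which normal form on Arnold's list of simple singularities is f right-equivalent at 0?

E_6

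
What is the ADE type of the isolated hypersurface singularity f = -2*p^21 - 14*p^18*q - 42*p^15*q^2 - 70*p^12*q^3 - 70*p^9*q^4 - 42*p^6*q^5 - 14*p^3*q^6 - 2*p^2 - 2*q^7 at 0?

A6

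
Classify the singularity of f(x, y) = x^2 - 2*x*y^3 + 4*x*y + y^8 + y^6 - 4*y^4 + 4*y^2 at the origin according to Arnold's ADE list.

A7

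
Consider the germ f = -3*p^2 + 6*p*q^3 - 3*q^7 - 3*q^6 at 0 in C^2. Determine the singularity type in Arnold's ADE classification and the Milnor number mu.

The Hessian of f at 0 has rank 1. Corank 1: A-series; mu = 6 gives A_6.

Type A6, Milnor number mu = 6.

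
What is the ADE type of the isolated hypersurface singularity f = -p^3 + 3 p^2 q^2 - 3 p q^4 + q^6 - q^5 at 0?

E8

The Hessian of f at 0 has rank 0. Corank 2; j^3 = -p^3 is a perfect cube, so E-series; the 5-jet and mu = 8 give E_8.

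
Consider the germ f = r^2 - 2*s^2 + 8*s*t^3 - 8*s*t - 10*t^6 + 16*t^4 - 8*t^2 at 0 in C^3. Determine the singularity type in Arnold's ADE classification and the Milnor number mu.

Type A_5, Milnor number mu = 5.

The Hessian of f at 0 has rank 2. Corank 1: A-series; mu = 5 gives A_5.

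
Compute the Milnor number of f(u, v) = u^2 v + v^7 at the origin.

The Hessian of f at 0 is [[0, 0], [0, 0]] with rank 0, so corank 2. A Groebner basis of the Jacobian ideal J(f) in C{u,v} is {u^2/7 + v^6, u^3, u*v}; counting standard monomials gives mu = 8. Corank 2; j^3 = u^2*v has shape L^2 M (L != M), so D-series; mu = 8 gives D_8.

8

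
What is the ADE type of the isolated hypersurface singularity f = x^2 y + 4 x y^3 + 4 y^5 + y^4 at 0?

D_{5}

The Hessian of f at 0 has rank 0. Corank 2; j^3 = x^2*y has shape L^2 M (L != M), so D-series; mu = 5 gives D_5.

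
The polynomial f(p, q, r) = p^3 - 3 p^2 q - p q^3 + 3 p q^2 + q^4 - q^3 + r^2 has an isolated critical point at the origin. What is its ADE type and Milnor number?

The Hessian of f at 0 has rank 1. Corank 2; j^3 = (p - q)^3 is a perfect cube, so E-series; the 4-jet and mu = 7 give E_7.

Type E7, Milnor number mu = 7.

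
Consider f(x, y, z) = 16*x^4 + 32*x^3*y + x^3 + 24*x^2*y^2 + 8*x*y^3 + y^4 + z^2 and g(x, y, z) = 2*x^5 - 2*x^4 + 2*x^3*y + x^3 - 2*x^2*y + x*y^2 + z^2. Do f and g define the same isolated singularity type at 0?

The Hessian of f at 0 has rank 1. Corank 2; j^3 = x^3 is a perfect cube, so E-series; the 4-jet and mu = 6 give E_6. The Hessian of g at 0 has rank 1. Corank 2; j^3 = x*(x - y)^2 has shape L^2 M (L != M), so D-series; mu = 6 gives D_6. f is E_6 but g is D_6, hence not right-equivalent.

No.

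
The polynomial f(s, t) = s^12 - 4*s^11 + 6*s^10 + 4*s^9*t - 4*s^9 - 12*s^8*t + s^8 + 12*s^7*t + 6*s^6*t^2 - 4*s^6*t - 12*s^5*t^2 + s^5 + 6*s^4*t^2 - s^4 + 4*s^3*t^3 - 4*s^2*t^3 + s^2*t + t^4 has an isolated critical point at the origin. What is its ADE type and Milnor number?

Type D5, Milnor number mu = 5.

The Hessian of f at 0 is [[0, 0], [0, 0]] with rank 0, so corank 2. A Groebner basis of the Jacobian ideal J(f) in C{s,t} is {s^3, s^2/4 + t^3, s*t}; counting standard monomials gives mu = 5. Corank 2; j^3 = s^2*t has shape L^2 M (L != M), so D-series; mu = 5 gives D_5.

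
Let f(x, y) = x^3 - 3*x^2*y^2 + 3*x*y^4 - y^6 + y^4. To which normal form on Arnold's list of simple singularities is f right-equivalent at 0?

E6

The Hessian of f at 0 has rank 0. Corank 2; j^3 = x^3 is a perfect cube, so E-series; the 4-jet and mu = 6 give E_6.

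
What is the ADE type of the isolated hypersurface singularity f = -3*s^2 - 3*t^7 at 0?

A_{6}

The Hessian of f at 0 is [[-6, 0], [0, 0]] with rank 1, so corank 1. A Groebner basis of the Jacobian ideal J(f) in C{s,t} is {t^6, s}; counting standard monomials gives mu = 6. Corank 1: A-series; mu = 6 gives A_6.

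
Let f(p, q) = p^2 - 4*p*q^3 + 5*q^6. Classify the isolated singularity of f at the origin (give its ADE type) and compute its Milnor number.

Type A_5, Milnor number mu = 5.

The Hessian of f at 0 has rank 1. Corank 1: A-series; mu = 5 gives A_5.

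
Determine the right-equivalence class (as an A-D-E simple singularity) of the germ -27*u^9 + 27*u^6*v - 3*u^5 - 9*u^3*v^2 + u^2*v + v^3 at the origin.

D4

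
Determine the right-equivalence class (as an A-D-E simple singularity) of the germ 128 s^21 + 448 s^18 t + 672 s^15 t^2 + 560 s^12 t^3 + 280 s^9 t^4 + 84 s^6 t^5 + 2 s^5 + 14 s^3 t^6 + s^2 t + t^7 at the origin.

D_8

The Hessian of f at 0 is [[0, 0], [0, 0]] with rank 0, so corank 2. A Groebner basis of the Jacobian ideal J(f) in C{s,t} is {s^2/7 + t^6, s^3, s*t}; counting standard monomials gives mu = 8. Corank 2; j^3 = s^2*t has shape L^2 M (L != M), so D-series; mu = 8 gives D_8.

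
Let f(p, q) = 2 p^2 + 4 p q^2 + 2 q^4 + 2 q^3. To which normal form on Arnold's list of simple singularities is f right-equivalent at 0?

A_2

The Hessian of f at 0 is [[4, 0], [0, 0]] with rank 1, so corank 1. A Groebner basis of the Jacobian ideal J(f) in C{p,q} is {q^2, p}; counting standard monomials gives mu = 2. Corank 1: A-series; mu = 2 gives A_2.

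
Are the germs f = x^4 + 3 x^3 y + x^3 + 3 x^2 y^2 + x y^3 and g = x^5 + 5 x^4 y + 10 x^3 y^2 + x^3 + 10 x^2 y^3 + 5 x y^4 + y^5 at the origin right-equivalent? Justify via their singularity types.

No.

The Hessian of f at 0 is [[0, 0], [0, 0]] with rank 0, so corank 2. A Groebner basis of the Jacobian ideal J(f) in C{x,y} is {3*x^2 + y^4 + y^3, x^3, x^2*y - x^2 - y^3/3, 2*x^2 + x*y^2 + 2*y^3/3}; counting standard monomials gives mu = 7. Corank 2; j^3 = x^3 is a perfect cube, so E-series; the 4-jet and mu = 7 give E_7. The Hessian of g at 0 is [[0, 0], [0, 0]] with rank 0, so corank 2. A Groebner basis of the Jacobian ideal J(g) in C{x,y} is {y^5, x*y^3 + y^4/4, x^2}; counting standard monomials gives mu = 8. Corank 2; j^3 = x^3 is a perfect cube, so E-series; the 5-jet and mu = 8 give E_8. f is E_7 but g is E_8, hence not right-equivalent.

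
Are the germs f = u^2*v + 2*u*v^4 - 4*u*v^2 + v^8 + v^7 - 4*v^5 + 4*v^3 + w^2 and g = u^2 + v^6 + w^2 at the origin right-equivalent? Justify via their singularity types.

The Hessian of f at 0 has rank 1. Corank 2; j^3 = v*(u - 2*v)^2 has shape L^2 M (L != M), so D-series; mu = 9 gives D_9. The Hessian of g at 0 has rank 2. Corank 1: A-series; mu = 5 gives A_5. f is D_9 but g is A_5, hence not right-equivalent.

No.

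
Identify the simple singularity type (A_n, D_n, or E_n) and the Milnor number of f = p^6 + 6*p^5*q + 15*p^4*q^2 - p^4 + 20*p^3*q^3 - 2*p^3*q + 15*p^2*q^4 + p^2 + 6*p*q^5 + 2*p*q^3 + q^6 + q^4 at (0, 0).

Type A_3, Milnor number mu = 3.

The Hessian of f at 0 has rank 1. Corank 1: A-series; mu = 3 gives A_3.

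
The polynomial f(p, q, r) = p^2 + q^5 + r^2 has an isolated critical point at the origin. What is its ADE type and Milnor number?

The Hessian of f at 0 is [[2, 0, 0], [0, 0, 0], [0, 0, 2]] with rank 2, so corank 1. A Groebner basis of the Jacobian ideal J(f) in C{p,q,r} is {q^4, p, r}; counting standard monomials gives mu = 4. Corank 1: A-series; mu = 4 gives A_4.

Type A_{4}, Milnor number mu = 4.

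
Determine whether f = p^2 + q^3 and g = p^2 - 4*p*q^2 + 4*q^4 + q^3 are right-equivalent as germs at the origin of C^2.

The Hessian of f at 0 is [[2, 0], [0, 0]] with rank 1, so corank 1. A Groebner basis of the Jacobian ideal J(f) in C{p,q} is {q^2, p}; counting standard monomials gives mu = 2. Corank 1: A-series; mu = 2 gives A_2. The Hessian of g at 0 is [[2, 0], [0, 0]] with rank 1, so corank 1. A Groebner basis of the Jacobian ideal J(g) in C{p,q} is {q^2, p}; counting standard monomials gives mu = 2. Corank 1: A-series; mu = 2 gives A_2. Both have type A_2, hence right-equivalent.

Yes.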